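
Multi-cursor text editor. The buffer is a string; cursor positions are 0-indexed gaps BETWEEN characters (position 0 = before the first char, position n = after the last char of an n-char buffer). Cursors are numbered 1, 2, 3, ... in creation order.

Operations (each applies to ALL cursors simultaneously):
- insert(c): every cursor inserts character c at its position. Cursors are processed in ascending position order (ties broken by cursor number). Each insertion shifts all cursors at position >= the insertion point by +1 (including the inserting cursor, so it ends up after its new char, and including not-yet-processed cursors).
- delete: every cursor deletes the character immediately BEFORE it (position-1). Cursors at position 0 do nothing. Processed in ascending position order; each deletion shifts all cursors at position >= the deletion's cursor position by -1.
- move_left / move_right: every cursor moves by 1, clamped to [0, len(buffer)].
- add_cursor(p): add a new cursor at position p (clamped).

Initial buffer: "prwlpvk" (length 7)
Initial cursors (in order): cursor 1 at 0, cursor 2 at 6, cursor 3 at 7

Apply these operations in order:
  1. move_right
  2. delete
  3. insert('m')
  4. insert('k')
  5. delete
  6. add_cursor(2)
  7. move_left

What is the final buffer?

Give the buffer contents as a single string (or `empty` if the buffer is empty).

Answer: mrwlpmm

Derivation:
After op 1 (move_right): buffer="prwlpvk" (len 7), cursors c1@1 c2@7 c3@7, authorship .......
After op 2 (delete): buffer="rwlp" (len 4), cursors c1@0 c2@4 c3@4, authorship ....
After op 3 (insert('m')): buffer="mrwlpmm" (len 7), cursors c1@1 c2@7 c3@7, authorship 1....23
After op 4 (insert('k')): buffer="mkrwlpmmkk" (len 10), cursors c1@2 c2@10 c3@10, authorship 11....2323
After op 5 (delete): buffer="mrwlpmm" (len 7), cursors c1@1 c2@7 c3@7, authorship 1....23
After op 6 (add_cursor(2)): buffer="mrwlpmm" (len 7), cursors c1@1 c4@2 c2@7 c3@7, authorship 1....23
After op 7 (move_left): buffer="mrwlpmm" (len 7), cursors c1@0 c4@1 c2@6 c3@6, authorship 1....23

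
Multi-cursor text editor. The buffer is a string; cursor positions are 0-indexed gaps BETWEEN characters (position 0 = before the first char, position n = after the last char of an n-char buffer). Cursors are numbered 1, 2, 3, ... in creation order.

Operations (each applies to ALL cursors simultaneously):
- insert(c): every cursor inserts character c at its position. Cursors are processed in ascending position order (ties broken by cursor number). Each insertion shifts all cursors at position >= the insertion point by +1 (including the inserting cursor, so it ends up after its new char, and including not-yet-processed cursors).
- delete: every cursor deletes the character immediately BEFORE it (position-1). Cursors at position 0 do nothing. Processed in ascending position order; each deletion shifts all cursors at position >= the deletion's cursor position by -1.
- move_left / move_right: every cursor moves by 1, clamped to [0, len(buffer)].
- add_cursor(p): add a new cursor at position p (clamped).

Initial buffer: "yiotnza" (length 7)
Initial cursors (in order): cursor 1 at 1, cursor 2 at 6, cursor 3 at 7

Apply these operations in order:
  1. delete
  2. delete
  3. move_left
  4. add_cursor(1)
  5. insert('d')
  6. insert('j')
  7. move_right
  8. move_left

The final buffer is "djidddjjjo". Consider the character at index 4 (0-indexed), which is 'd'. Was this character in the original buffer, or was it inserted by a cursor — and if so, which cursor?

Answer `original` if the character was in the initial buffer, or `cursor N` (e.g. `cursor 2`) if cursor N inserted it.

Answer: cursor 3

Derivation:
After op 1 (delete): buffer="iotn" (len 4), cursors c1@0 c2@4 c3@4, authorship ....
After op 2 (delete): buffer="io" (len 2), cursors c1@0 c2@2 c3@2, authorship ..
After op 3 (move_left): buffer="io" (len 2), cursors c1@0 c2@1 c3@1, authorship ..
After op 4 (add_cursor(1)): buffer="io" (len 2), cursors c1@0 c2@1 c3@1 c4@1, authorship ..
After op 5 (insert('d')): buffer="didddo" (len 6), cursors c1@1 c2@5 c3@5 c4@5, authorship 1.234.
After op 6 (insert('j')): buffer="djidddjjjo" (len 10), cursors c1@2 c2@9 c3@9 c4@9, authorship 11.234234.
After op 7 (move_right): buffer="djidddjjjo" (len 10), cursors c1@3 c2@10 c3@10 c4@10, authorship 11.234234.
After op 8 (move_left): buffer="djidddjjjo" (len 10), cursors c1@2 c2@9 c3@9 c4@9, authorship 11.234234.
Authorship (.=original, N=cursor N): 1 1 . 2 3 4 2 3 4 .
Index 4: author = 3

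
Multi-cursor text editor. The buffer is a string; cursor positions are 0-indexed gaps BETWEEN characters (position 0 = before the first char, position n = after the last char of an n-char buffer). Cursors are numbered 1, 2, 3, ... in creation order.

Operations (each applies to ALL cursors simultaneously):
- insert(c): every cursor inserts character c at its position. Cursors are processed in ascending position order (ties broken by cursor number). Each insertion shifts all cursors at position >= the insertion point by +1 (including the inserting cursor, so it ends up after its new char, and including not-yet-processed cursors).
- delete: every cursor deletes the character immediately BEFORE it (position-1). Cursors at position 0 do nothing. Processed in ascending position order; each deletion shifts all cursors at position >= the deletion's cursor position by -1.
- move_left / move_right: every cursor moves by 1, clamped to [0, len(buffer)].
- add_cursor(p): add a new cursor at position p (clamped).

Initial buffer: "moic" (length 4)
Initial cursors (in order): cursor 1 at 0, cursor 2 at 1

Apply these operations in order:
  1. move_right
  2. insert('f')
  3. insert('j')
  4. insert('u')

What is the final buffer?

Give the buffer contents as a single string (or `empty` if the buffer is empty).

After op 1 (move_right): buffer="moic" (len 4), cursors c1@1 c2@2, authorship ....
After op 2 (insert('f')): buffer="mfofic" (len 6), cursors c1@2 c2@4, authorship .1.2..
After op 3 (insert('j')): buffer="mfjofjic" (len 8), cursors c1@3 c2@6, authorship .11.22..
After op 4 (insert('u')): buffer="mfjuofjuic" (len 10), cursors c1@4 c2@8, authorship .111.222..

Answer: mfjuofjuic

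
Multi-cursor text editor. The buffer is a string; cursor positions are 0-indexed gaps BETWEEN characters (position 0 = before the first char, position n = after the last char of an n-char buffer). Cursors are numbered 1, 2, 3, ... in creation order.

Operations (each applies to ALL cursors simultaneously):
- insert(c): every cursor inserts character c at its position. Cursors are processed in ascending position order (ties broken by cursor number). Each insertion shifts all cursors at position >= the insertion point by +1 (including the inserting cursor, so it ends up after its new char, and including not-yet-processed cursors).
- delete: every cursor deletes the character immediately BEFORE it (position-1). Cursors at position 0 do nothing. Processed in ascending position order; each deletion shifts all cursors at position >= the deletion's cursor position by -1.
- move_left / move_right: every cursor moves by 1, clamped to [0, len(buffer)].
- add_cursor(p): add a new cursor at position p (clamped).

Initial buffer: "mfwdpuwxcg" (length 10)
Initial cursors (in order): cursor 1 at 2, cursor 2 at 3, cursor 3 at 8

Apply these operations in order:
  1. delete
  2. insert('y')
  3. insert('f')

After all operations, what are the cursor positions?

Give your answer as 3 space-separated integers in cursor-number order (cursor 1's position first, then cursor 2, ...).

Answer: 5 5 11

Derivation:
After op 1 (delete): buffer="mdpuwcg" (len 7), cursors c1@1 c2@1 c3@5, authorship .......
After op 2 (insert('y')): buffer="myydpuwycg" (len 10), cursors c1@3 c2@3 c3@8, authorship .12....3..
After op 3 (insert('f')): buffer="myyffdpuwyfcg" (len 13), cursors c1@5 c2@5 c3@11, authorship .1212....33..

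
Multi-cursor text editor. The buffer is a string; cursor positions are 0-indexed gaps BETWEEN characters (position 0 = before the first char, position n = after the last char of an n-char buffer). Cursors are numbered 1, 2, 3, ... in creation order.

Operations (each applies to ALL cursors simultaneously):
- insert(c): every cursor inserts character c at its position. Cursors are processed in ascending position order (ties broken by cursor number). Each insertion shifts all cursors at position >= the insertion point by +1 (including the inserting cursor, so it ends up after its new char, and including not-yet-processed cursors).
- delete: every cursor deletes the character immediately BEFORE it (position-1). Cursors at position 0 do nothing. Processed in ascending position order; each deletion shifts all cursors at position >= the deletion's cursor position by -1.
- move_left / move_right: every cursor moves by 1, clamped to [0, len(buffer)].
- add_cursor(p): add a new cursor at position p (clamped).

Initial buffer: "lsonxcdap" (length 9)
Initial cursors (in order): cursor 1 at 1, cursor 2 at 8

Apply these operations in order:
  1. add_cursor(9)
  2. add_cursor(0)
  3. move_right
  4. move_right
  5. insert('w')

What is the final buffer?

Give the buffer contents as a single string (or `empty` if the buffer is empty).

Answer: lswownxcdapww

Derivation:
After op 1 (add_cursor(9)): buffer="lsonxcdap" (len 9), cursors c1@1 c2@8 c3@9, authorship .........
After op 2 (add_cursor(0)): buffer="lsonxcdap" (len 9), cursors c4@0 c1@1 c2@8 c3@9, authorship .........
After op 3 (move_right): buffer="lsonxcdap" (len 9), cursors c4@1 c1@2 c2@9 c3@9, authorship .........
After op 4 (move_right): buffer="lsonxcdap" (len 9), cursors c4@2 c1@3 c2@9 c3@9, authorship .........
After op 5 (insert('w')): buffer="lswownxcdapww" (len 13), cursors c4@3 c1@5 c2@13 c3@13, authorship ..4.1......23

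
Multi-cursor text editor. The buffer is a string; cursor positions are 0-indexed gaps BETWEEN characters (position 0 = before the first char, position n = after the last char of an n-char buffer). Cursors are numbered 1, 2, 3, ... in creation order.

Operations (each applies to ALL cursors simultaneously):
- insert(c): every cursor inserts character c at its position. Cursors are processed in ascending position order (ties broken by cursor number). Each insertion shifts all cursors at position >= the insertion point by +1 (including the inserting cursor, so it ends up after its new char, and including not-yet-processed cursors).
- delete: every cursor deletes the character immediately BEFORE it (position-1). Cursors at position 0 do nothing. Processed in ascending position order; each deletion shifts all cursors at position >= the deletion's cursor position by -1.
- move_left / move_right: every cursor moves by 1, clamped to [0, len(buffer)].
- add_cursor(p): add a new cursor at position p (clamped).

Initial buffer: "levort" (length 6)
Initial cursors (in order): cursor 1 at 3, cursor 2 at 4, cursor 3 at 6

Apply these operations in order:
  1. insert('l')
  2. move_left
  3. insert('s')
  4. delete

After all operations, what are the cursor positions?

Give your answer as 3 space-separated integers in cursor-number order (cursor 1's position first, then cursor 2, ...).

Answer: 3 5 8

Derivation:
After op 1 (insert('l')): buffer="levlolrtl" (len 9), cursors c1@4 c2@6 c3@9, authorship ...1.2..3
After op 2 (move_left): buffer="levlolrtl" (len 9), cursors c1@3 c2@5 c3@8, authorship ...1.2..3
After op 3 (insert('s')): buffer="levsloslrtsl" (len 12), cursors c1@4 c2@7 c3@11, authorship ...11.22..33
After op 4 (delete): buffer="levlolrtl" (len 9), cursors c1@3 c2@5 c3@8, authorship ...1.2..3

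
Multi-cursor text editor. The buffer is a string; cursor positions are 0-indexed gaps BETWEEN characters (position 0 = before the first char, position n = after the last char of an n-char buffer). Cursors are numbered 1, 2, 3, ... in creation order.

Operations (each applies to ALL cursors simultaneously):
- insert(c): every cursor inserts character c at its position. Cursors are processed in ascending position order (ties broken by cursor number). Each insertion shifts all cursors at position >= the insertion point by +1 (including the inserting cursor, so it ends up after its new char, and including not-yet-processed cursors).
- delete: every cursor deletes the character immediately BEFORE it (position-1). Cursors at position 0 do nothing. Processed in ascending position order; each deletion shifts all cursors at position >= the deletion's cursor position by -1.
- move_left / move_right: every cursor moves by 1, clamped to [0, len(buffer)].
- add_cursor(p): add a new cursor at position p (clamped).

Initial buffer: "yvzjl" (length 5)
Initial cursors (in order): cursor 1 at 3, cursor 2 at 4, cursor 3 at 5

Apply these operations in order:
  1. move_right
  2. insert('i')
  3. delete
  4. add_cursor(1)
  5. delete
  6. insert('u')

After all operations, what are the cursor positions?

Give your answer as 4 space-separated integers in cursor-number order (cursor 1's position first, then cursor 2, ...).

After op 1 (move_right): buffer="yvzjl" (len 5), cursors c1@4 c2@5 c3@5, authorship .....
After op 2 (insert('i')): buffer="yvzjilii" (len 8), cursors c1@5 c2@8 c3@8, authorship ....1.23
After op 3 (delete): buffer="yvzjl" (len 5), cursors c1@4 c2@5 c3@5, authorship .....
After op 4 (add_cursor(1)): buffer="yvzjl" (len 5), cursors c4@1 c1@4 c2@5 c3@5, authorship .....
After op 5 (delete): buffer="v" (len 1), cursors c4@0 c1@1 c2@1 c3@1, authorship .
After op 6 (insert('u')): buffer="uvuuu" (len 5), cursors c4@1 c1@5 c2@5 c3@5, authorship 4.123

Answer: 5 5 5 1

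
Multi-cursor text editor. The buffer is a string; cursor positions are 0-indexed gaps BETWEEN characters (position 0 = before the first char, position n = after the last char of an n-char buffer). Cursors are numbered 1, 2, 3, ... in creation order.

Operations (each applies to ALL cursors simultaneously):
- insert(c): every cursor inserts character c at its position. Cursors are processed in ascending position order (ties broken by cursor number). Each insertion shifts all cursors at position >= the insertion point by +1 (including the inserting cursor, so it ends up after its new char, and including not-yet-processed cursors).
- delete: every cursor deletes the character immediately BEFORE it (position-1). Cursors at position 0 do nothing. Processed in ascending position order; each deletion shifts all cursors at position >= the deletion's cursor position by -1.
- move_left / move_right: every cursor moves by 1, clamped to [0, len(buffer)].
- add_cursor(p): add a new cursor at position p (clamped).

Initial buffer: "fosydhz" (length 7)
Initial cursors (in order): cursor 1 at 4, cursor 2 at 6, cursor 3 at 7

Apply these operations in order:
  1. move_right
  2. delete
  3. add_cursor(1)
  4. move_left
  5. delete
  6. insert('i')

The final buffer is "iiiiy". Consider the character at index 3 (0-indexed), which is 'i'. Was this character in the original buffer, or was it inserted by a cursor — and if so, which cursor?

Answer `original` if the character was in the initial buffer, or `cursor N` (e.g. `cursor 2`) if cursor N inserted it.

Answer: cursor 4

Derivation:
After op 1 (move_right): buffer="fosydhz" (len 7), cursors c1@5 c2@7 c3@7, authorship .......
After op 2 (delete): buffer="fosy" (len 4), cursors c1@4 c2@4 c3@4, authorship ....
After op 3 (add_cursor(1)): buffer="fosy" (len 4), cursors c4@1 c1@4 c2@4 c3@4, authorship ....
After op 4 (move_left): buffer="fosy" (len 4), cursors c4@0 c1@3 c2@3 c3@3, authorship ....
After op 5 (delete): buffer="y" (len 1), cursors c1@0 c2@0 c3@0 c4@0, authorship .
After op 6 (insert('i')): buffer="iiiiy" (len 5), cursors c1@4 c2@4 c3@4 c4@4, authorship 1234.
Authorship (.=original, N=cursor N): 1 2 3 4 .
Index 3: author = 4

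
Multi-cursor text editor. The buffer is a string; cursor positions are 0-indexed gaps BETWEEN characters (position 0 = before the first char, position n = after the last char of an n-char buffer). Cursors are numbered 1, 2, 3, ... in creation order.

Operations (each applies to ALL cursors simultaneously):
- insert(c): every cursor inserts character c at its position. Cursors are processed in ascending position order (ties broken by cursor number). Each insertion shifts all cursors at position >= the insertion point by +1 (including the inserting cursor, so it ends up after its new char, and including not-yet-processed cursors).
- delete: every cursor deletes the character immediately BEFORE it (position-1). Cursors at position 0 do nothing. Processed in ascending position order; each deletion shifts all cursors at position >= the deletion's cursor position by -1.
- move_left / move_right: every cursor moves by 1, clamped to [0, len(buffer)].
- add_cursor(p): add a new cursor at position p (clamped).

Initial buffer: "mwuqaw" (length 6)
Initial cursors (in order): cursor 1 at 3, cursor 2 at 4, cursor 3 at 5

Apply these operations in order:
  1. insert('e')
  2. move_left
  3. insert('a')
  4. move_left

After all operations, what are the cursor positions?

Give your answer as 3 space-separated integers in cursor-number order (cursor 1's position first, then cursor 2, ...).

Answer: 3 6 9

Derivation:
After op 1 (insert('e')): buffer="mwueqeaew" (len 9), cursors c1@4 c2@6 c3@8, authorship ...1.2.3.
After op 2 (move_left): buffer="mwueqeaew" (len 9), cursors c1@3 c2@5 c3@7, authorship ...1.2.3.
After op 3 (insert('a')): buffer="mwuaeqaeaaew" (len 12), cursors c1@4 c2@7 c3@10, authorship ...11.22.33.
After op 4 (move_left): buffer="mwuaeqaeaaew" (len 12), cursors c1@3 c2@6 c3@9, authorship ...11.22.33.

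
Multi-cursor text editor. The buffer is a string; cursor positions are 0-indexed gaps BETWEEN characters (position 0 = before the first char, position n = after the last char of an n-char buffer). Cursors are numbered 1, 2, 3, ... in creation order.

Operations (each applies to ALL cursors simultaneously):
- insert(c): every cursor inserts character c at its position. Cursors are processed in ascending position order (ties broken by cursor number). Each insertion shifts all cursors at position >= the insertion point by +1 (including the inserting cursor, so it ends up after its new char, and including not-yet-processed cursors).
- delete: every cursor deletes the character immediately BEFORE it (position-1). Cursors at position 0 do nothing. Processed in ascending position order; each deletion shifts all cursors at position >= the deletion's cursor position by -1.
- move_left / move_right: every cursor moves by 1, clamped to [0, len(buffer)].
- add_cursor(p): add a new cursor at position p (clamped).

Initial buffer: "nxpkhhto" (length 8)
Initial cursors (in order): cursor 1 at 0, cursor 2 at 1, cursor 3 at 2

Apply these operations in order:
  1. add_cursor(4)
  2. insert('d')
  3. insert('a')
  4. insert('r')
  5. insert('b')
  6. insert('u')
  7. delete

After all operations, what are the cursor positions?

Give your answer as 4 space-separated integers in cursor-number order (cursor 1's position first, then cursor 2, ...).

Answer: 4 9 14 20

Derivation:
After op 1 (add_cursor(4)): buffer="nxpkhhto" (len 8), cursors c1@0 c2@1 c3@2 c4@4, authorship ........
After op 2 (insert('d')): buffer="dndxdpkdhhto" (len 12), cursors c1@1 c2@3 c3@5 c4@8, authorship 1.2.3..4....
After op 3 (insert('a')): buffer="dandaxdapkdahhto" (len 16), cursors c1@2 c2@5 c3@8 c4@12, authorship 11.22.33..44....
After op 4 (insert('r')): buffer="darndarxdarpkdarhhto" (len 20), cursors c1@3 c2@7 c3@11 c4@16, authorship 111.222.333..444....
After op 5 (insert('b')): buffer="darbndarbxdarbpkdarbhhto" (len 24), cursors c1@4 c2@9 c3@14 c4@20, authorship 1111.2222.3333..4444....
After op 6 (insert('u')): buffer="darbundarbuxdarbupkdarbuhhto" (len 28), cursors c1@5 c2@11 c3@17 c4@24, authorship 11111.22222.33333..44444....
After op 7 (delete): buffer="darbndarbxdarbpkdarbhhto" (len 24), cursors c1@4 c2@9 c3@14 c4@20, authorship 1111.2222.3333..4444....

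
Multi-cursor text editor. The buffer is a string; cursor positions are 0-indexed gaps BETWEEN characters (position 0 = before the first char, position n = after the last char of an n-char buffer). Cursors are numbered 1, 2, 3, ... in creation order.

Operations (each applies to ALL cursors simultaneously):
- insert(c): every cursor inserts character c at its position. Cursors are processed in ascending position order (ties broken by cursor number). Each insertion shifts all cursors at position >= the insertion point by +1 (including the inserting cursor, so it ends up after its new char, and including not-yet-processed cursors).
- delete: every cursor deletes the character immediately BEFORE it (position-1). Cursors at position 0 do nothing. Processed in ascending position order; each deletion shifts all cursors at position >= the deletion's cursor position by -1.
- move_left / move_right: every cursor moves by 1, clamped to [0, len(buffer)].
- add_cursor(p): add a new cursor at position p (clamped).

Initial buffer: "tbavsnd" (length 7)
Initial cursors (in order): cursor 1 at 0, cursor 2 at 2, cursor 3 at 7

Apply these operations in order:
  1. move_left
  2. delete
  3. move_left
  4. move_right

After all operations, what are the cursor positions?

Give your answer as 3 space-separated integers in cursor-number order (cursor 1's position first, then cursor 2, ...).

After op 1 (move_left): buffer="tbavsnd" (len 7), cursors c1@0 c2@1 c3@6, authorship .......
After op 2 (delete): buffer="bavsd" (len 5), cursors c1@0 c2@0 c3@4, authorship .....
After op 3 (move_left): buffer="bavsd" (len 5), cursors c1@0 c2@0 c3@3, authorship .....
After op 4 (move_right): buffer="bavsd" (len 5), cursors c1@1 c2@1 c3@4, authorship .....

Answer: 1 1 4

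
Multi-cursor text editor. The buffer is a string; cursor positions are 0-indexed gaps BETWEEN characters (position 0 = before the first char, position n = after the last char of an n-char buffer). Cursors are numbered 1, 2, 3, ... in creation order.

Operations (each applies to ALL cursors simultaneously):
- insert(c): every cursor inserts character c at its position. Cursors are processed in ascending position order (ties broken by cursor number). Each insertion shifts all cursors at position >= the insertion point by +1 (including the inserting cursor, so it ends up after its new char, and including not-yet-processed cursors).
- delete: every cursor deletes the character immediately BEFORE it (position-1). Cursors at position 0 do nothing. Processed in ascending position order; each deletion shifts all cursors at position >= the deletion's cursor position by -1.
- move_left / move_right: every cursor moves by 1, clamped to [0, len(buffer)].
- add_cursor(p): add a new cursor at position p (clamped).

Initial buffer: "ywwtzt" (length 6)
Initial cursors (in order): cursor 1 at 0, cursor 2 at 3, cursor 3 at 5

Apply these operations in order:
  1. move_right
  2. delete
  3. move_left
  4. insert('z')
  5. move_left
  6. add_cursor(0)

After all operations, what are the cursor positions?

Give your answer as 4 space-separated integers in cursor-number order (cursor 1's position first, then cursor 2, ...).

Answer: 0 2 4 0

Derivation:
After op 1 (move_right): buffer="ywwtzt" (len 6), cursors c1@1 c2@4 c3@6, authorship ......
After op 2 (delete): buffer="wwz" (len 3), cursors c1@0 c2@2 c3@3, authorship ...
After op 3 (move_left): buffer="wwz" (len 3), cursors c1@0 c2@1 c3@2, authorship ...
After op 4 (insert('z')): buffer="zwzwzz" (len 6), cursors c1@1 c2@3 c3@5, authorship 1.2.3.
After op 5 (move_left): buffer="zwzwzz" (len 6), cursors c1@0 c2@2 c3@4, authorship 1.2.3.
After op 6 (add_cursor(0)): buffer="zwzwzz" (len 6), cursors c1@0 c4@0 c2@2 c3@4, authorship 1.2.3.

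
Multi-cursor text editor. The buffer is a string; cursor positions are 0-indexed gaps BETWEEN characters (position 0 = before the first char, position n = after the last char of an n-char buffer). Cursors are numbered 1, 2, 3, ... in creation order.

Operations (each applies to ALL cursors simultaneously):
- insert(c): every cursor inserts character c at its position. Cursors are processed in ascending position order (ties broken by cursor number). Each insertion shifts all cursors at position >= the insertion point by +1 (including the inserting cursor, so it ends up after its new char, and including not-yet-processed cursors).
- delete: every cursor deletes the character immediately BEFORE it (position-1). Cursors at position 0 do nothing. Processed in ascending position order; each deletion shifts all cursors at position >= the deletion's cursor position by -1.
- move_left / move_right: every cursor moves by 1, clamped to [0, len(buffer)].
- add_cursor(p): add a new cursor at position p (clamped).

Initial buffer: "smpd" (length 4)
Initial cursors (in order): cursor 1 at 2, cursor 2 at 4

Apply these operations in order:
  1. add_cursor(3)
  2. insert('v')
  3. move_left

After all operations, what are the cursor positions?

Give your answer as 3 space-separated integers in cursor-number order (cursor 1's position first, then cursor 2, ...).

After op 1 (add_cursor(3)): buffer="smpd" (len 4), cursors c1@2 c3@3 c2@4, authorship ....
After op 2 (insert('v')): buffer="smvpvdv" (len 7), cursors c1@3 c3@5 c2@7, authorship ..1.3.2
After op 3 (move_left): buffer="smvpvdv" (len 7), cursors c1@2 c3@4 c2@6, authorship ..1.3.2

Answer: 2 6 4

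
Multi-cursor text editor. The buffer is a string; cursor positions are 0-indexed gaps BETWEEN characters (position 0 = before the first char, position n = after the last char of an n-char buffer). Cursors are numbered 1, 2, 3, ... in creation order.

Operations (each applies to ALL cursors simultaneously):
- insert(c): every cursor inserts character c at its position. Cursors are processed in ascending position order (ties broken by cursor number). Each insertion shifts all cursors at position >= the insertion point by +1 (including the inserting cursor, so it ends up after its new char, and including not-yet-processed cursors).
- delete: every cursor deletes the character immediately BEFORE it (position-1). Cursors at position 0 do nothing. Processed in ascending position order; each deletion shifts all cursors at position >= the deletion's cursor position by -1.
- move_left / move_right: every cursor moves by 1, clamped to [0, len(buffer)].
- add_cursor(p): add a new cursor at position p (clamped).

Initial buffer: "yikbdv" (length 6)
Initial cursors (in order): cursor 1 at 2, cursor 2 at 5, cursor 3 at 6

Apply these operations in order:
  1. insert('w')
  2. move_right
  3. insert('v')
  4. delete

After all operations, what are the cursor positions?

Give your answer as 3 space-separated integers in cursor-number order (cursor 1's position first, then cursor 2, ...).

Answer: 4 8 9

Derivation:
After op 1 (insert('w')): buffer="yiwkbdwvw" (len 9), cursors c1@3 c2@7 c3@9, authorship ..1...2.3
After op 2 (move_right): buffer="yiwkbdwvw" (len 9), cursors c1@4 c2@8 c3@9, authorship ..1...2.3
After op 3 (insert('v')): buffer="yiwkvbdwvvwv" (len 12), cursors c1@5 c2@10 c3@12, authorship ..1.1..2.233
After op 4 (delete): buffer="yiwkbdwvw" (len 9), cursors c1@4 c2@8 c3@9, authorship ..1...2.3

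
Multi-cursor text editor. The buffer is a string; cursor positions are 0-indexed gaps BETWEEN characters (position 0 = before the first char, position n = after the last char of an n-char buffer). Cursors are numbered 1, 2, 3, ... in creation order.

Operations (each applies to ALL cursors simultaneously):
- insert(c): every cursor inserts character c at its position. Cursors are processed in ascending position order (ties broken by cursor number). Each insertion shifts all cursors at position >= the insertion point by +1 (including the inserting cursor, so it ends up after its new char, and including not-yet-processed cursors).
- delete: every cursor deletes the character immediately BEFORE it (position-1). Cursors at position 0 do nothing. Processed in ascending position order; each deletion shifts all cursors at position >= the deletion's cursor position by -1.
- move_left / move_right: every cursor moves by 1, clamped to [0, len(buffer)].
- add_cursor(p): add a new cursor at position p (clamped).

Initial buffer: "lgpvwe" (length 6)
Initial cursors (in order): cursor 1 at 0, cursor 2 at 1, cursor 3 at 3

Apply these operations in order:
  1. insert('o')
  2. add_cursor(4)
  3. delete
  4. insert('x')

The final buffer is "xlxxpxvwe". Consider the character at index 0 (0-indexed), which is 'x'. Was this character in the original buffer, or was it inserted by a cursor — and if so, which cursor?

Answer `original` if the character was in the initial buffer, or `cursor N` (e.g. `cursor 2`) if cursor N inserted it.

After op 1 (insert('o')): buffer="ologpovwe" (len 9), cursors c1@1 c2@3 c3@6, authorship 1.2..3...
After op 2 (add_cursor(4)): buffer="ologpovwe" (len 9), cursors c1@1 c2@3 c4@4 c3@6, authorship 1.2..3...
After op 3 (delete): buffer="lpvwe" (len 5), cursors c1@0 c2@1 c4@1 c3@2, authorship .....
After op 4 (insert('x')): buffer="xlxxpxvwe" (len 9), cursors c1@1 c2@4 c4@4 c3@6, authorship 1.24.3...
Authorship (.=original, N=cursor N): 1 . 2 4 . 3 . . .
Index 0: author = 1

Answer: cursor 1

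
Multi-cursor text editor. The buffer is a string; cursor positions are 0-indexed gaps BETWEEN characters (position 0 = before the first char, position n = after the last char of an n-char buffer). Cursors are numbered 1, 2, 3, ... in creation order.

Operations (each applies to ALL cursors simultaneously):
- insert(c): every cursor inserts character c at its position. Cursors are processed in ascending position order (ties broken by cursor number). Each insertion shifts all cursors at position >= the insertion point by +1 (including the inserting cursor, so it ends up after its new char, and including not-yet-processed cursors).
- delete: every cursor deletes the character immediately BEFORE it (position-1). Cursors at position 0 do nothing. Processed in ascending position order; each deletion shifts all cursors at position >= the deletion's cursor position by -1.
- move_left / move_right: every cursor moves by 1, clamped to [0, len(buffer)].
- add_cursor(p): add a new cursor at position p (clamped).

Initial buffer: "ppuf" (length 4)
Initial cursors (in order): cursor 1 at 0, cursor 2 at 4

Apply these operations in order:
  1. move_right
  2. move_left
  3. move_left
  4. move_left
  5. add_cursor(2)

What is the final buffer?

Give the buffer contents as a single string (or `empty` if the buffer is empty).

After op 1 (move_right): buffer="ppuf" (len 4), cursors c1@1 c2@4, authorship ....
After op 2 (move_left): buffer="ppuf" (len 4), cursors c1@0 c2@3, authorship ....
After op 3 (move_left): buffer="ppuf" (len 4), cursors c1@0 c2@2, authorship ....
After op 4 (move_left): buffer="ppuf" (len 4), cursors c1@0 c2@1, authorship ....
After op 5 (add_cursor(2)): buffer="ppuf" (len 4), cursors c1@0 c2@1 c3@2, authorship ....

Answer: ppuf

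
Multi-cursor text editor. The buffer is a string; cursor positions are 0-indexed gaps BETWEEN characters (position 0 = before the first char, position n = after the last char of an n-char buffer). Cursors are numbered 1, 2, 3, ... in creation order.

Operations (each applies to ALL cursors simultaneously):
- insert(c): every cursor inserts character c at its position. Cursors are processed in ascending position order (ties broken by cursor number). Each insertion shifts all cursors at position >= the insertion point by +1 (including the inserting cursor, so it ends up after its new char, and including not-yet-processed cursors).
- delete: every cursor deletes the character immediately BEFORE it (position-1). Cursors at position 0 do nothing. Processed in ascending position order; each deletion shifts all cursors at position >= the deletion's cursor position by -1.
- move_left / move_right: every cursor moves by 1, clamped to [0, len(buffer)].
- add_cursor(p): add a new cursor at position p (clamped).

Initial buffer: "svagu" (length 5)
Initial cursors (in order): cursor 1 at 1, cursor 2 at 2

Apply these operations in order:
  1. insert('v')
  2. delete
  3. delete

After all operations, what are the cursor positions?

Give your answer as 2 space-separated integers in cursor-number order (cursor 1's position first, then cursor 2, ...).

After op 1 (insert('v')): buffer="svvvagu" (len 7), cursors c1@2 c2@4, authorship .1.2...
After op 2 (delete): buffer="svagu" (len 5), cursors c1@1 c2@2, authorship .....
After op 3 (delete): buffer="agu" (len 3), cursors c1@0 c2@0, authorship ...

Answer: 0 0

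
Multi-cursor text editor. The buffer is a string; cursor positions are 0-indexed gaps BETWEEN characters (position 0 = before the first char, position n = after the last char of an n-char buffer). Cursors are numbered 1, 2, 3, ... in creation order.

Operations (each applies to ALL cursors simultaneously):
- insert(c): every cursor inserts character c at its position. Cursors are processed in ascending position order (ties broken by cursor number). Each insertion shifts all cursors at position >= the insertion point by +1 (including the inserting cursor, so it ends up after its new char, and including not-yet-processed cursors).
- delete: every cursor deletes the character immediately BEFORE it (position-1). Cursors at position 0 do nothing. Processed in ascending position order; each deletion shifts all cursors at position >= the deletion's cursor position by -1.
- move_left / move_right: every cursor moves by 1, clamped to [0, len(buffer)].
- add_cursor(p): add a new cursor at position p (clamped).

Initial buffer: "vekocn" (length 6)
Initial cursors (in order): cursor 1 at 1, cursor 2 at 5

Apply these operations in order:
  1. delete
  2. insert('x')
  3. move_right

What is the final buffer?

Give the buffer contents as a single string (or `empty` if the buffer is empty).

Answer: xekoxn

Derivation:
After op 1 (delete): buffer="ekon" (len 4), cursors c1@0 c2@3, authorship ....
After op 2 (insert('x')): buffer="xekoxn" (len 6), cursors c1@1 c2@5, authorship 1...2.
After op 3 (move_right): buffer="xekoxn" (len 6), cursors c1@2 c2@6, authorship 1...2.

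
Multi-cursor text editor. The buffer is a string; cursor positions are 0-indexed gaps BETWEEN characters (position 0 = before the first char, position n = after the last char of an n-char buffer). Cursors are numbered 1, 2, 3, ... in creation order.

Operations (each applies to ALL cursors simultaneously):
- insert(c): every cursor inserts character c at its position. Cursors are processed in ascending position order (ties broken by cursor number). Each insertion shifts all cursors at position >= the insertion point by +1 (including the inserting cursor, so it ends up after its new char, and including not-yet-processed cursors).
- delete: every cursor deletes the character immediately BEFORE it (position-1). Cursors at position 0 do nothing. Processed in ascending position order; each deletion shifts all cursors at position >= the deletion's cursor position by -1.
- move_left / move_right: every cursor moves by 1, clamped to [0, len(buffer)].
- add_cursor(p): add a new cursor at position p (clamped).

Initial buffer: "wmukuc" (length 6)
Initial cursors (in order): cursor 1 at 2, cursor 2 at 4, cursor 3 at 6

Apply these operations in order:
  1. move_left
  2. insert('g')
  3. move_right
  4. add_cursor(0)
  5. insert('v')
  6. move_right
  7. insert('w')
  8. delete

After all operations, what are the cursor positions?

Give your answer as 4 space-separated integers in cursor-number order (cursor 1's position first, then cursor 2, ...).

After op 1 (move_left): buffer="wmukuc" (len 6), cursors c1@1 c2@3 c3@5, authorship ......
After op 2 (insert('g')): buffer="wgmugkugc" (len 9), cursors c1@2 c2@5 c3@8, authorship .1..2..3.
After op 3 (move_right): buffer="wgmugkugc" (len 9), cursors c1@3 c2@6 c3@9, authorship .1..2..3.
After op 4 (add_cursor(0)): buffer="wgmugkugc" (len 9), cursors c4@0 c1@3 c2@6 c3@9, authorship .1..2..3.
After op 5 (insert('v')): buffer="vwgmvugkvugcv" (len 13), cursors c4@1 c1@5 c2@9 c3@13, authorship 4.1.1.2.2.3.3
After op 6 (move_right): buffer="vwgmvugkvugcv" (len 13), cursors c4@2 c1@6 c2@10 c3@13, authorship 4.1.1.2.2.3.3
After op 7 (insert('w')): buffer="vwwgmvuwgkvuwgcvw" (len 17), cursors c4@3 c1@8 c2@13 c3@17, authorship 4.41.1.12.2.23.33
After op 8 (delete): buffer="vwgmvugkvugcv" (len 13), cursors c4@2 c1@6 c2@10 c3@13, authorship 4.1.1.2.2.3.3

Answer: 6 10 13 2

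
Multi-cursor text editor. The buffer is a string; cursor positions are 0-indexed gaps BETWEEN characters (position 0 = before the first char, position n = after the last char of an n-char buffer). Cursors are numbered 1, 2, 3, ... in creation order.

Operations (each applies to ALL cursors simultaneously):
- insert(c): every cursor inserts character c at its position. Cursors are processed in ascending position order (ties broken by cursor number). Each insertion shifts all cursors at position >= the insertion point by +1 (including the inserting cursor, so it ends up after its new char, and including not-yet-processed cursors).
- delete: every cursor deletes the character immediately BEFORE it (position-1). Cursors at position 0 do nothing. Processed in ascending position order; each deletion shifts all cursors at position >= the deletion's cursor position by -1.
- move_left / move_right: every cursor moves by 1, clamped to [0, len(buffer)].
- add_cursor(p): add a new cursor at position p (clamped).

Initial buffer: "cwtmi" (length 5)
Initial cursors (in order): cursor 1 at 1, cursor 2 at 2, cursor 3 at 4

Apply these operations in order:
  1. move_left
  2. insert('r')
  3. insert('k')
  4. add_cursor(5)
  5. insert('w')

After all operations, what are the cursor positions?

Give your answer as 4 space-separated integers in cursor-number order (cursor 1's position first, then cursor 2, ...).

After op 1 (move_left): buffer="cwtmi" (len 5), cursors c1@0 c2@1 c3@3, authorship .....
After op 2 (insert('r')): buffer="rcrwtrmi" (len 8), cursors c1@1 c2@3 c3@6, authorship 1.2..3..
After op 3 (insert('k')): buffer="rkcrkwtrkmi" (len 11), cursors c1@2 c2@5 c3@9, authorship 11.22..33..
After op 4 (add_cursor(5)): buffer="rkcrkwtrkmi" (len 11), cursors c1@2 c2@5 c4@5 c3@9, authorship 11.22..33..
After op 5 (insert('w')): buffer="rkwcrkwwwtrkwmi" (len 15), cursors c1@3 c2@8 c4@8 c3@13, authorship 111.2224..333..

Answer: 3 8 13 8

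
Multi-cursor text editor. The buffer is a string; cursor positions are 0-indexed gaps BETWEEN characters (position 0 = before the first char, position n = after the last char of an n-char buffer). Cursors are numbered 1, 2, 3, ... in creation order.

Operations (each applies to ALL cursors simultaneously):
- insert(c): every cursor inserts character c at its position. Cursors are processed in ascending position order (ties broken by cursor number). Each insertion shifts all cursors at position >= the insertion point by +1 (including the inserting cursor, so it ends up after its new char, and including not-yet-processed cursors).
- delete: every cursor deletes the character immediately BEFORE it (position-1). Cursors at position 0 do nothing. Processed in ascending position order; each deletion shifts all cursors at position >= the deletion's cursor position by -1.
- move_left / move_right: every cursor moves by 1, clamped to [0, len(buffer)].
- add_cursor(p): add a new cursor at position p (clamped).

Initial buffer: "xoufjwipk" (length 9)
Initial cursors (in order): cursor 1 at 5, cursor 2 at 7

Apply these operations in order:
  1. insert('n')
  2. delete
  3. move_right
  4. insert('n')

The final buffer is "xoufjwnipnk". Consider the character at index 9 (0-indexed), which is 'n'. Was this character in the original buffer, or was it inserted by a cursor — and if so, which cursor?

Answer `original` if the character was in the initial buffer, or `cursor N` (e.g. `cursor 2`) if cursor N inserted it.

After op 1 (insert('n')): buffer="xoufjnwinpk" (len 11), cursors c1@6 c2@9, authorship .....1..2..
After op 2 (delete): buffer="xoufjwipk" (len 9), cursors c1@5 c2@7, authorship .........
After op 3 (move_right): buffer="xoufjwipk" (len 9), cursors c1@6 c2@8, authorship .........
After op 4 (insert('n')): buffer="xoufjwnipnk" (len 11), cursors c1@7 c2@10, authorship ......1..2.
Authorship (.=original, N=cursor N): . . . . . . 1 . . 2 .
Index 9: author = 2

Answer: cursor 2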